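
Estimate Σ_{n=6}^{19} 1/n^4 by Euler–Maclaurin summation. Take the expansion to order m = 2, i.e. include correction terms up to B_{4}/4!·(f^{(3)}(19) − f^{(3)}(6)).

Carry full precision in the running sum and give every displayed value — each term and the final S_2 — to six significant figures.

S_2 ≈ 0.00192639

Integral: ∫_6^19 1/x^4 dx = 0.00149461.
Boundary: ½(f(6) + f(19)) = ½(0.000771605 + 7.67336e-06) = 0.000389639.
Integral + boundary = 0.00188425.
k=1: B_{2}/(2)! × [f^{(1)}(19) − f^{(1)}(6)] = 1/12 × (-1.61544e-06 − (-0.000514403)) = 4.27323e-05.
Running total after k=1: 0.00192698.
k=2: B_{4}/(4)! × [f^{(3)}(19) − f^{(3)}(6)] = −1/720 × (-1.34247e-07 − (-0.000428669)) = -5.95188e-07.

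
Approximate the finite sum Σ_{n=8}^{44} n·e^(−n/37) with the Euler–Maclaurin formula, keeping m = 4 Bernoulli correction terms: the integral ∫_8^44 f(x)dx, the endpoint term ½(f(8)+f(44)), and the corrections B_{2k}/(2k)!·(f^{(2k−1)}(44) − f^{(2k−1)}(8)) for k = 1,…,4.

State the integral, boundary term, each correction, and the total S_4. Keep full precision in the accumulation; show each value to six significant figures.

∫_8^44 x·e^(−x/37) dx evaluates to 428.769.
Endpoint term: (f(8) + f(44))/2 = (6.44449 + 13.3966)/2 = 9.92054.
Running total after boundary: 438.689.
k=1: B_{2}/(2)! × [f^{(1)}(44) − f^{(1)}(8)] = 1/12 × (-0.0576021 − 0.631386) = -0.0574156.
Partial sum through k=1: 438.632.
k=2: B_{4}/(4)! × [f^{(3)}(44) − f^{(3)}(8)] = −1/720 × (0.000402728 − 0.00163806) = 1.71574e-06.
Partial sum through k=2: 438.632.
k=3: B_{6}/(6)! × [f^{(5)}(44) − f^{(5)}(8)] = 1/30240 × (6.19088e-07 − 2.05619e-06) = -4.75232e-11.
Partial sum through k=3: 438.632.
k=4: B_{8}/(8)! × [f^{(7)}(44) − f^{(7)}(8)] = −1/1209600 × (6.89554e-10 − 2.12990e-09) = 1.19077e-15.

S_4 ≈ 438.632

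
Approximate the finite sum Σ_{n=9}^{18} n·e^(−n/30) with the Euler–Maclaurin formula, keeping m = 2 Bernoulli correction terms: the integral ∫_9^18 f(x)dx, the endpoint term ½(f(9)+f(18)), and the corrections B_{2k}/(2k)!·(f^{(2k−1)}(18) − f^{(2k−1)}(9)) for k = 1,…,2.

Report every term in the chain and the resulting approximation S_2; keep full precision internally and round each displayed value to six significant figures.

∫_9^18 x·e^(−x/30) dx evaluates to 76.4686.
Boundary: ½(f(9) + f(18)) = ½(6.66736 + 9.87861) = 8.27299.
Running total after boundary: 84.7415.
k=1: B_{2}/(2)! × [f^{(1)}(18) − f^{(1)}(9)] = 1/12 × (0.219525 − 0.518573) = -0.0249207.
Running total after k=1: 84.7166.
k=2: B_{4}/(4)! × [f^{(3)}(18) − f^{(3)}(9)] = −1/720 × (0.00146350 − 0.00222245) = 1.05411e-06.

S_2 ≈ 84.7166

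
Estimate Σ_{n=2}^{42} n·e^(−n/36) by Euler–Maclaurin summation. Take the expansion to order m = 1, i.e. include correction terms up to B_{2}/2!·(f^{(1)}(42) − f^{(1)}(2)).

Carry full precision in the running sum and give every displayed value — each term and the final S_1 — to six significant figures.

S_1 ≈ 427.059

Integral: ∫_2^42 x·e^(−x/36) dx = 419.652.
½[f(2) + f(42)] = ½[1.89192 + 13.0789] = 7.48543.
Running total after boundary: 427.138.
k=1: B_{2}/(2)! × [f^{(1)}(42) − f^{(1)}(2)] = 1/12 × (-0.0519005 − 0.893406) = -0.0787756.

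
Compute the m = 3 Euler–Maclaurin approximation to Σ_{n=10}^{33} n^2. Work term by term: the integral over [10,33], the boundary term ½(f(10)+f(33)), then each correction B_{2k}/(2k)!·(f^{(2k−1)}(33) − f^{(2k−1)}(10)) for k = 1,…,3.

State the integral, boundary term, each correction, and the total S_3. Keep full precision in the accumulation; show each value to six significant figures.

S_3 ≈ 12244.0

The integral term ∫_10^33 x^2 dx = 11645.7.
Endpoint term: (f(10) + f(33))/2 = (100.000 + 1089.00)/2 = 594.500.
Integral + boundary = 12240.2.
Correction k=1: B_{2}/2! · (f^{(1)}(33) − f^{(1)}(10)) = 1/12 · (66.0000 − 20.0000) = 3.83333.
After k=1: 12244.0.
Correction k=2: B_{4}/4! · (f^{(3)}(33) − f^{(3)}(10)) = −1/720 · (0.00000 − 0.00000) = 0.00000.
After k=2: 12244.0.
Correction k=3: B_{6}/6! · (f^{(5)}(33) − f^{(5)}(10)) = 1/30240 · (0.00000 − 0.00000) = 0.00000.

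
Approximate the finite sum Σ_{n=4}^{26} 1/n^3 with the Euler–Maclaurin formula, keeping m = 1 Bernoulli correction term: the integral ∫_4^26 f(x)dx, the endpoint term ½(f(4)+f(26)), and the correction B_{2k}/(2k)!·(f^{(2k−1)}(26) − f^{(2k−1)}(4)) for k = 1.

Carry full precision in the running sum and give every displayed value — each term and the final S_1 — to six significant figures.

S_1 ≈ 0.0393273

∫_4^26 1/x^3 dx evaluates to 0.0305104.
Boundary: ½(f(4) + f(26)) = ½(0.0156250 + 5.68958e-05) = 0.00784095.
So far: 0.0383513.
Correction k=1: B_{2}/2! · (f^{(1)}(26) − f^{(1)}(4)) = 1/12 · (-6.56490e-06 − (-0.0117188)) = 0.000976015.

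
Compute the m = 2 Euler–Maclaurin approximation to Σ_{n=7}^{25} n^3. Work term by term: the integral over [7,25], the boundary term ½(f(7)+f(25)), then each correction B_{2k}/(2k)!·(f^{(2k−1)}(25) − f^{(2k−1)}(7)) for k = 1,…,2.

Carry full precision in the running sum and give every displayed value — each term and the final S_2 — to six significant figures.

S_2 ≈ 105184

The integral term ∫_7^25 x^3 dx = 97056.0.
Endpoint term: (f(7) + f(25))/2 = (343.000 + 15625.0)/2 = 7984.00.
Integral + boundary = 105040.
k=1: B_{2}/(2)! × [f^{(1)}(25) − f^{(1)}(7)] = 1/12 × (1875.00 − 147.000) = 144.000.
Partial sum through k=1: 105184.
k=2: B_{4}/(4)! × [f^{(3)}(25) − f^{(3)}(7)] = −1/720 × (6.00000 − 6.00000) = 0.00000.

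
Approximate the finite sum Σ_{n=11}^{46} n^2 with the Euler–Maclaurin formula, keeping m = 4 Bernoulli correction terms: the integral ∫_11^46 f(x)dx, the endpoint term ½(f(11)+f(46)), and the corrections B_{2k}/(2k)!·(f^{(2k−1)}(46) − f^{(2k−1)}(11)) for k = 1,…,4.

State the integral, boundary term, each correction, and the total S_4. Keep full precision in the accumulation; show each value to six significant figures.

The integral term ∫_11^46 x^2 dx = 32001.7.
Endpoint term: (f(11) + f(46))/2 = (121.000 + 2116.00)/2 = 1118.50.
So far: 33120.2.
Correction k=1: B_{2}/2! · (f^{(1)}(46) − f^{(1)}(11)) = 1/12 · (92.0000 − 22.0000) = 5.83333.
Partial sum through k=1: 33126.0.
Correction k=2: B_{4}/4! · (f^{(3)}(46) − f^{(3)}(11)) = −1/720 · (0.00000 − 0.00000) = 0.00000.
Partial sum through k=2: 33126.0.
Correction k=3: B_{6}/6! · (f^{(5)}(46) − f^{(5)}(11)) = 1/30240 · (0.00000 − 0.00000) = 0.00000.
Partial sum through k=3: 33126.0.
Correction k=4: B_{8}/8! · (f^{(7)}(46) − f^{(7)}(11)) = −1/1209600 · (0.00000 − 0.00000) = 0.00000.

S_4 ≈ 33126.0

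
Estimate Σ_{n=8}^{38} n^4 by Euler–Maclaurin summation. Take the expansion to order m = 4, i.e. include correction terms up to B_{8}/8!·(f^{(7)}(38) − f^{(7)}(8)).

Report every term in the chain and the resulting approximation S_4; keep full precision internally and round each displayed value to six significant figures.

Integral: ∫_8^38 x^4 dx = 1.58405e+07.
½[f(8) + f(38)] = ½[4096.00 + 2.08514e+06] = 1.04462e+06.
So far: 1.68851e+07.
k=1: B_{2}/(2)! × [f^{(1)}(38) − f^{(1)}(8)] = 1/12 × (219488 − 2048.00) = 18120.0.
Running total after k=1: 1.69032e+07.
k=2: B_{4}/(4)! × [f^{(3)}(38) − f^{(3)}(8)] = −1/720 × (912.000 − 192.000) = -1.00000.
Running total after k=2: 1.69032e+07.
k=3: B_{6}/(6)! × [f^{(5)}(38) − f^{(5)}(8)] = 1/30240 × (0.00000 − 0.00000) = 0.00000.
Running total after k=3: 1.69032e+07.
k=4: B_{8}/(8)! × [f^{(7)}(38) − f^{(7)}(8)] = −1/1209600 × (0.00000 − 0.00000) = 0.00000.

S_4 ≈ 1.69032e+07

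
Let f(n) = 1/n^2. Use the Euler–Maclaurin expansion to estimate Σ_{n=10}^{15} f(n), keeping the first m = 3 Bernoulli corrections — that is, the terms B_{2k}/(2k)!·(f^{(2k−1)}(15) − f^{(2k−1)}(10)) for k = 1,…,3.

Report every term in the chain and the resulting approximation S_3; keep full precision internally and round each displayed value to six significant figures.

∫_10^15 1/x^2 dx evaluates to 0.0333333.
Endpoint term: (f(10) + f(15))/2 = (0.0100000 + 0.00444444)/2 = 0.00722222.
Integral + boundary = 0.0405556.
k=1: B_{2}/(2)! × [f^{(1)}(15) − f^{(1)}(10)] = 1/12 × (-0.000592593 − (-0.00200000)) = 0.000117284.
Partial sum through k=1: 0.0406728.
k=2: B_{4}/(4)! × [f^{(3)}(15) − f^{(3)}(10)] = −1/720 × (-3.16049e-05 − (-0.000240000)) = -2.89438e-07.
Partial sum through k=2: 0.0406726.
k=3: B_{6}/(6)! × [f^{(5)}(15) − f^{(5)}(10)] = 1/30240 × (-4.21399e-06 − (-7.20000e-05)) = 2.24160e-09.

S_3 ≈ 0.0406726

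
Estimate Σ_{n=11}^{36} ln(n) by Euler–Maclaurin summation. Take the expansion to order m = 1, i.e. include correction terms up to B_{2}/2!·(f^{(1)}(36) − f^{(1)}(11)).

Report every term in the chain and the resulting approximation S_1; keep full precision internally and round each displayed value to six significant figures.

S_1 ≈ 80.6153

The integral term ∫_11^36 ln(x) dx = 77.6298.
½[f(11) + f(36)] = ½[2.39790 + 3.58352] = 2.99071.
Running total after boundary: 80.6205.
Correction k=1: B_{2}/2! · (f^{(1)}(36) − f^{(1)}(11)) = 1/12 · (0.0277778 − 0.0909091) = -0.00526094.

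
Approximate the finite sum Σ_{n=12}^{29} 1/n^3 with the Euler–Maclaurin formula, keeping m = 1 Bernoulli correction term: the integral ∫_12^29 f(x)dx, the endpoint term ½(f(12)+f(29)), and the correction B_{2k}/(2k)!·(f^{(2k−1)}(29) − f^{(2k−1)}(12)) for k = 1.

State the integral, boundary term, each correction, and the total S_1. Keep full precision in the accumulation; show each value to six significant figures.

Integral: ∫_12^29 1/x^3 dx = 0.00287769.
Boundary: ½(f(12) + f(29)) = ½(0.000578704 + 4.10021e-05) = 0.000309853.
Running total after boundary: 0.00318754.
Order-1 term: 1/12 · (-4.24160e-06 − (-0.000144676)) = 1.17029e-05.

S_1 ≈ 0.00319925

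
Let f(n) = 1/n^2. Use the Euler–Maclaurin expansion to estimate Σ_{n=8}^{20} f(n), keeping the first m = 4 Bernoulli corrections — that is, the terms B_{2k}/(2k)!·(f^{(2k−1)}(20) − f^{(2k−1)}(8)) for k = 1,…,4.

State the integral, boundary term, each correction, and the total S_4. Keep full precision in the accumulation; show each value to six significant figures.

Integral: ∫_8^20 1/x^2 dx = 0.0750000.
½[f(8) + f(20)] = ½[0.0156250 + 0.00250000] = 0.00906250.
Integral + boundary = 0.0840625.
Correction k=1: B_{2}/2! · (f^{(1)}(20) − f^{(1)}(8)) = 1/12 · (-0.000250000 − (-0.00390625)) = 0.000304687.
Partial sum through k=1: 0.0843672.
Correction k=2: B_{4}/4! · (f^{(3)}(20) − f^{(3)}(8)) = −1/720 · (-7.50000e-06 − (-0.000732422)) = -1.00684e-06.
Partial sum through k=2: 0.0843662.
Correction k=3: B_{6}/6! · (f^{(5)}(20) − f^{(5)}(8)) = 1/30240 · (-5.62500e-07 − (-0.000343323)) = 1.13347e-08.
Partial sum through k=3: 0.0843662.
Correction k=4: B_{8}/8! · (f^{(7)}(20) − f^{(7)}(8)) = −1/1209600 · (-7.87500e-08 − (-0.000300407)) = -2.48288e-10.

S_4 ≈ 0.0843662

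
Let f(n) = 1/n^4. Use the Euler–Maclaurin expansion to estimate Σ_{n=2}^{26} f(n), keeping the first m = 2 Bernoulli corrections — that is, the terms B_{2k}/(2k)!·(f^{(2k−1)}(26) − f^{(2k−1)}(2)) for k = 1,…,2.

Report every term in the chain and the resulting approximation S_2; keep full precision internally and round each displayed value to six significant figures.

S_2 ≈ 0.0820134

∫_2^26 1/x^4 dx evaluates to 0.0416477.
½[f(2) + f(26)] = ½[0.0625000 + 2.18830e-06] = 0.0312511.
So far: 0.0728988.
Order-1 term: 1/12 · (-3.36661e-07 − (-0.125000)) = 0.0104166.
Running total after k=1: 0.0833154.
Order-2 term: −1/720 · (-1.49406e-08 − (-0.937500)) = -0.00130208.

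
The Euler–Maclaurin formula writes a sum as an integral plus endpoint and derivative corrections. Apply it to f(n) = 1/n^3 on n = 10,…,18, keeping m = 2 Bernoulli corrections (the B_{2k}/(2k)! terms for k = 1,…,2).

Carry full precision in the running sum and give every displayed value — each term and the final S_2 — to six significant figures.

Integral: ∫_10^18 1/x^3 dx = 0.00345679.
Boundary: ½(f(10) + f(18)) = ½(0.00100000 + 0.000171468) = 0.000585734.
So far: 0.00404252.
Order-1 term: 1/12 · (-2.85780e-05 − (-0.000300000)) = 2.26185e-05.
Running total after k=1: 0.00406514.
Order-2 term: −1/720 · (-1.76407e-06 − (-6.00000e-05)) = -8.08832e-08.

S_2 ≈ 0.00406506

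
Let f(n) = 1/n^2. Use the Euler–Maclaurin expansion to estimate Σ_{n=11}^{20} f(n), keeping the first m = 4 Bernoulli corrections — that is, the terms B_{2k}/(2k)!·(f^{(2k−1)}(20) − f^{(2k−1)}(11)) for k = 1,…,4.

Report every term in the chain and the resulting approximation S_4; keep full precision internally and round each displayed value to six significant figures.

S_4 ≈ 0.0463955

Integral: ∫_11^20 1/x^2 dx = 0.0409091.
Boundary: ½(f(11) + f(20)) = ½(0.00826446 + 0.00250000) = 0.00538223.
Running total after boundary: 0.0462913.
Order-1 term: 1/12 · (-0.000250000 − (-0.00150263)) = 0.000104386.
After k=1: 0.0463957.
Order-2 term: −1/720 · (-7.50000e-06 − (-0.000149021)) = -1.96557e-07.
After k=2: 0.0463955.
Order-3 term: 1/30240 · (-5.62500e-07 − (-3.69474e-05)) = 1.20320e-09.
After k=3: 0.0463955.
Order-4 term: −1/1209600 · (-7.87500e-08 − (-1.70996e-05)) = -1.40715e-11.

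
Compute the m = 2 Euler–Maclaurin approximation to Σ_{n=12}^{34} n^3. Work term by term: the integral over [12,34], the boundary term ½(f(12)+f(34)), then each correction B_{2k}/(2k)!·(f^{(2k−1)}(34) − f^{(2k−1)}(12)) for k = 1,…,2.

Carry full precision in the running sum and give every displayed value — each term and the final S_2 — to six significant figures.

∫_12^34 x^3 dx evaluates to 328900.
½[f(12) + f(34)] = ½[1728.00 + 39304.0] = 20516.0.
Integral + boundary = 349416.
Order-1 term: 1/12 · (3468.00 − 432.000) = 253.000.
Running total after k=1: 349669.
Order-2 term: −1/720 · (6.00000 − 6.00000) = 0.00000.

S_2 ≈ 349669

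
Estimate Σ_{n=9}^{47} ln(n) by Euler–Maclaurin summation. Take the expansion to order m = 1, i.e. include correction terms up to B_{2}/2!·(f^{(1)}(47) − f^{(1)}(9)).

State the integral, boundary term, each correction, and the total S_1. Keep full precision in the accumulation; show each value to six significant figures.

S_1 ≈ 126.198

∫_9^47 ln(x) dx evaluates to 123.182.
Endpoint term: (f(9) + f(47))/2 = (2.19722 + 3.85015)/2 = 3.02369.
Running total after boundary: 126.206.
k=1: B_{2}/(2)! × [f^{(1)}(47) − f^{(1)}(9)] = 1/12 × (0.0212766 − 0.111111) = -0.00748621.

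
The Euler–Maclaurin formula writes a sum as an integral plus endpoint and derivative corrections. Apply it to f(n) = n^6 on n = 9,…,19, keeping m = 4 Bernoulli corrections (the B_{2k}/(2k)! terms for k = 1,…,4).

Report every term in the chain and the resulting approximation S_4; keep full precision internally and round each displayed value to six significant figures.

Integral: ∫_9^19 x^6 dx = 1.27013e+08.
½[f(9) + f(19)] = ½[531441 + 4.70459e+07] = 2.37887e+07.
Integral + boundary = 1.50801e+08.
Order-1 term: 1/12 · (1.48566e+07 − 354294) = 1.20852e+06.
Partial sum through k=1: 1.52010e+08.
Order-2 term: −1/720 · (823080 − 87480.0) = -1021.67.
Partial sum through k=2: 1.52009e+08.
Order-3 term: 1/30240 · (13680.0 − 6480.00) = 0.238095.
Partial sum through k=3: 1.52009e+08.
Order-4 term: −1/1209600 · (0.00000 − 0.00000) = 0.00000.

S_4 ≈ 1.52009e+08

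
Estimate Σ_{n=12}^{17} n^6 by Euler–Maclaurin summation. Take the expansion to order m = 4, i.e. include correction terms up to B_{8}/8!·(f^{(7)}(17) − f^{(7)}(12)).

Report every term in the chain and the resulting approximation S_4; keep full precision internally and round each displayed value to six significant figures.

S_4 ≈ 6.76477e+07

∫_12^17 x^6 dx evaluates to 5.35010e+07.
½[f(12) + f(17)] = ½[2.98598e+06 + 2.41376e+07] = 1.35618e+07.
Running total after boundary: 6.70628e+07.
Order-1 term: 1/12 · (8.51914e+06 − 1.49299e+06) = 585512.
Running total after k=1: 6.76483e+07.
Order-2 term: −1/720 · (589560 − 207360) = -530.833.
Running total after k=2: 6.76477e+07.
Order-3 term: 1/30240 · (12240.0 − 8640.00) = 0.119048.
Running total after k=3: 6.76477e+07.
Order-4 term: −1/1209600 · (0.00000 − 0.00000) = 0.00000.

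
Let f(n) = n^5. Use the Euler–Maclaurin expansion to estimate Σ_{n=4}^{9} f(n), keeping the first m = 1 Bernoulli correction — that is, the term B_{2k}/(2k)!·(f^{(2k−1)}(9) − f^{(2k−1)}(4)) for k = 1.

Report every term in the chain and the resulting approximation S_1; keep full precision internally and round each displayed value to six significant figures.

S_1 ≈ 120554

The integral term ∫_4^9 x^5 dx = 87890.8.
Boundary: ½(f(4) + f(9)) = ½(1024.00 + 59049.0) = 30036.5.
Running total after boundary: 117927.
Correction k=1: B_{2}/2! · (f^{(1)}(9) − f^{(1)}(4)) = 1/12 · (32805.0 − 1280.00) = 2627.08.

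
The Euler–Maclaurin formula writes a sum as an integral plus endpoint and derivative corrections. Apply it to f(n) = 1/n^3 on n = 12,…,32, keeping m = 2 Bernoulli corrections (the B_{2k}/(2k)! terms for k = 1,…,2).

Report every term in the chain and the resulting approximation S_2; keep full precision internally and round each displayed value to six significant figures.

Integral: ∫_12^32 1/x^3 dx = 0.00298394.
½[f(12) + f(32)] = ½[0.000578704 + 3.05176e-05] = 0.000304611.
Integral + boundary = 0.00328855.
k=1: B_{2}/(2)! × [f^{(1)}(32) − f^{(1)}(12)] = 1/12 × (-2.86102e-06 − (-0.000144676)) = 1.18179e-05.
Partial sum through k=1: 0.00330037.
k=2: B_{4}/(4)! × [f^{(3)}(32) − f^{(3)}(12)] = −1/720 × (-5.58794e-08 − (-2.00939e-05)) = -2.78306e-08.

S_2 ≈ 0.00330034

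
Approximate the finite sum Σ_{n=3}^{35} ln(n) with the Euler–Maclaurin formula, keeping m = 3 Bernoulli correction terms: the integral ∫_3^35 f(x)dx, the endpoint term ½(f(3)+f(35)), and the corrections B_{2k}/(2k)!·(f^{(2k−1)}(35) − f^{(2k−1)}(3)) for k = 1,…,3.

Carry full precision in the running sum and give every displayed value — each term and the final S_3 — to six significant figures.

Integral: ∫_3^35 ln(x) dx = 89.1413.
Boundary: ½(f(3) + f(35)) = ½(1.09861 + 3.55535) = 2.32698.
Running total after boundary: 91.4683.
Order-1 term: 1/12 · (0.0285714 − 0.333333) = -0.0253968.
After k=1: 91.4429.
Order-2 term: −1/720 · (4.66472e-05 − 0.0740741) = 0.000102816.
After k=2: 91.4430.
Order-3 term: 1/30240 · (4.56952e-07 − 0.0987654) = -3.26604e-06.

S_3 ≈ 91.4430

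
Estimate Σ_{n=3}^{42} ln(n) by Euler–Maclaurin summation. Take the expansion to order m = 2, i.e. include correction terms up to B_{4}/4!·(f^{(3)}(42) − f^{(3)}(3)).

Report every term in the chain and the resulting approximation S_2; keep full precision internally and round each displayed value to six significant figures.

S_2 ≈ 117.079

The integral term ∫_3^42 ln(x) dx = 114.686.
½[f(3) + f(42)] = ½[1.09861 + 3.73767] = 2.41814.
Integral + boundary = 117.104.
k=1: B_{2}/(2)! × [f^{(1)}(42) − f^{(1)}(3)] = 1/12 × (0.0238095 − 0.333333) = -0.0257937.
After k=1: 117.079.
k=2: B_{4}/(4)! × [f^{(3)}(42) − f^{(3)}(3)] = −1/720 × (2.69949e-05 − 0.0740741) = 0.000102843.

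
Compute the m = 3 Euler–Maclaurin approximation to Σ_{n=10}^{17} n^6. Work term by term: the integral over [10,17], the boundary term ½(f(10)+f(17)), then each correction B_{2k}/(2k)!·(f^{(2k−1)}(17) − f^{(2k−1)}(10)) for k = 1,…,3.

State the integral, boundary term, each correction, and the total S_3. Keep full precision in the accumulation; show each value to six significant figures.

S_3 ≈ 7.04193e+07

Integral: ∫_10^17 x^6 dx = 5.71912e+07.
Boundary: ½(f(10) + f(17)) = ½(1.00000e+06 + 2.41376e+07) = 1.25688e+07.
Integral + boundary = 6.97600e+07.
Correction k=1: B_{2}/2! · (f^{(1)}(17) − f^{(1)}(10)) = 1/12 · (8.51914e+06 − 600000) = 659928.
Running total after k=1: 7.04200e+07.
Correction k=2: B_{4}/4! · (f^{(3)}(17) − f^{(3)}(10)) = −1/720 · (589560 − 120000) = -652.167.
Running total after k=2: 7.04193e+07.
Correction k=3: B_{6}/6! · (f^{(5)}(17) − f^{(5)}(10)) = 1/30240 · (12240.0 − 7200.00) = 0.166667.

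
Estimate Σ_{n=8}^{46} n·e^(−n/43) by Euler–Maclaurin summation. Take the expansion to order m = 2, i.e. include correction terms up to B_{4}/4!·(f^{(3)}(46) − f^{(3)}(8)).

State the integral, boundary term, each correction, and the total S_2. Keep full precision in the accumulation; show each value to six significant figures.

S_2 ≈ 518.860

∫_8^46 x·e^(−x/43) dx evaluates to 507.706.
Boundary: ½(f(8) + f(46)) = ½(6.64188 + 15.7821) = 11.2120.
Running total after boundary: 518.918.
Correction k=1: B_{2}/2! · (f^{(1)}(46) − f^{(1)}(8)) = 1/12 · (-0.0239364 − 0.675773) = -0.0583091.
Partial sum through k=1: 518.860.
Correction k=2: B_{4}/4! · (f^{(3)}(46) − f^{(3)}(8)) = −1/720 · (0.000358161 − 0.00126352) = 1.25744e-06.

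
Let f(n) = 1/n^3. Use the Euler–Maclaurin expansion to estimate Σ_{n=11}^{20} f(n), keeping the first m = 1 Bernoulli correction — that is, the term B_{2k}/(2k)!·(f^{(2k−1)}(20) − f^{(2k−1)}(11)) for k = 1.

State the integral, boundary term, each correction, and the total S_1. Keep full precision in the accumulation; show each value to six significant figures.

∫_11^20 1/x^3 dx evaluates to 0.00288223.
½[f(11) + f(20)] = ½[0.000751315 + 0.000125000] = 0.000438157.
Running total after boundary: 0.00332039.
Correction k=1: B_{2}/2! · (f^{(1)}(20) − f^{(1)}(11)) = 1/12 · (-1.87500e-05 − (-0.000204904)) = 1.55128e-05.

S_1 ≈ 0.00333590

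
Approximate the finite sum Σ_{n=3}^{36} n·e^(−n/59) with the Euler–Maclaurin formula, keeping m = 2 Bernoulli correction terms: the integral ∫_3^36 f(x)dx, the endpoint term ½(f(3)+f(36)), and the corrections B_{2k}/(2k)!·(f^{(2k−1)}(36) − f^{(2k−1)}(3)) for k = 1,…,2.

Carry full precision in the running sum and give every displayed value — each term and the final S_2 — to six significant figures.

S_2 ≈ 442.831

The integral term ∫_3^36 x·e^(−x/59) dx = 431.684.
Boundary: ½(f(3) + f(36)) = ½(2.85127 + 19.5573) = 11.2043.
Integral + boundary = 442.888.
k=1: B_{2}/(2)! × [f^{(1)}(36) − f^{(1)}(3)] = 1/12 × (0.211779 − 0.902097) = -0.0575265.
After k=1: 442.831.
k=2: B_{4}/(4)! × [f^{(3)}(36) − f^{(3)}(3)] = −1/720 × (0.000372967 − 0.000805212) = 6.00341e-07.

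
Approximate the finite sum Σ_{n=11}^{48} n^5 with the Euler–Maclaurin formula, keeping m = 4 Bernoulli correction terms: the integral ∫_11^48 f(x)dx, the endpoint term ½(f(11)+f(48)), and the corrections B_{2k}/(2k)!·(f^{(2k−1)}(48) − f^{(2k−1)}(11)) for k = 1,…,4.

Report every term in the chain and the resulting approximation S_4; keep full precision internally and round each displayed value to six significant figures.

S_4 ≈ 2.16782e+09

Integral: ∫_11^48 x^5 dx = 2.03814e+09.
½[f(11) + f(48)] = ½[161051 + 2.54804e+08] = 1.27483e+08.
So far: 2.16562e+09.
Order-1 term: 1/12 · (2.65421e+07 − 73205.0) = 2.20574e+06.
Partial sum through k=1: 2.16782e+09.
Order-2 term: −1/720 · (138240 − 7260.00) = -181.917.
Partial sum through k=2: 2.16782e+09.
Order-3 term: 1/30240 · (120.000 − 120.000) = 0.00000.
Partial sum through k=3: 2.16782e+09.
Order-4 term: −1/1209600 · (0.00000 − 0.00000) = 0.00000.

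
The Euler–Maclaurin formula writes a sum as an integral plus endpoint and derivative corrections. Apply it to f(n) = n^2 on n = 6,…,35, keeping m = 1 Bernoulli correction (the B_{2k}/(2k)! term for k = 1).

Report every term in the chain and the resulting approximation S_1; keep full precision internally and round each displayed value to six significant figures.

∫_6^35 x^2 dx evaluates to 14219.7.
Boundary: ½(f(6) + f(35)) = ½(36.0000 + 1225.00) = 630.500.
Integral + boundary = 14850.2.
k=1: B_{2}/(2)! × [f^{(1)}(35) − f^{(1)}(6)] = 1/12 × (70.0000 − 12.0000) = 4.83333.

S_1 ≈ 14855.0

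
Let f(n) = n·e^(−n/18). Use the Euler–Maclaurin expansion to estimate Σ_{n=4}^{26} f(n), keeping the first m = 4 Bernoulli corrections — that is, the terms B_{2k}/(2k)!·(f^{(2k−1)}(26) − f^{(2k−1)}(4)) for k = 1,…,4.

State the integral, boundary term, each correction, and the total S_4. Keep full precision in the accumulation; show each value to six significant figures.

S_4 ≈ 134.885

The integral term ∫_4^26 x·e^(−x/18) dx = 130.277.
½[f(4) + f(26)] = ½[3.20295 + 6.13280] = 4.66788.
Integral + boundary = 134.945.
Order-1 term: 1/12 · (-0.104834 − 0.622796) = -0.0606358.
Running total after k=1: 134.885.
Order-2 term: −1/720 · (0.00113247 − 0.00686503) = 7.96189e-06.
Running total after k=2: 134.885.
Order-3 term: 1/30240 · (7.98920e-06 − 3.64440e-05) = -9.40966e-10.
Running total after k=3: 134.885.
Order-4 term: −1/1209600 · (3.85282e-08 − 1.59567e-07) = 1.00065e-13.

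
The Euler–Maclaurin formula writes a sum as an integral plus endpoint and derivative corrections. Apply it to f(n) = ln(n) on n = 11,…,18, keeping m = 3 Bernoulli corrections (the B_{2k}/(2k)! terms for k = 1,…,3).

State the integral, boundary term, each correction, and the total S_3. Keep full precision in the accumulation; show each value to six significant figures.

S_3 ≈ 21.2910

The integral term ∫_11^18 ln(x) dx = 18.6498.
Boundary: ½(f(11) + f(18)) = ½(2.39790 + 2.89037) = 2.64413.
Running total after boundary: 21.2940.
Correction k=1: B_{2}/2! · (f^{(1)}(18) − f^{(1)}(11)) = 1/12 · (0.0555556 − 0.0909091) = -0.00294613.
Running total after k=1: 21.2910.
Correction k=2: B_{4}/4! · (f^{(3)}(18) − f^{(3)}(11)) = −1/720 · (0.000342936 − 0.00150263) = 1.61069e-06.
Running total after k=2: 21.2910.
Correction k=3: B_{6}/6! · (f^{(5)}(18) − f^{(5)}(11)) = 1/30240 · (1.27013e-05 − 0.000149021) = -4.50793e-09.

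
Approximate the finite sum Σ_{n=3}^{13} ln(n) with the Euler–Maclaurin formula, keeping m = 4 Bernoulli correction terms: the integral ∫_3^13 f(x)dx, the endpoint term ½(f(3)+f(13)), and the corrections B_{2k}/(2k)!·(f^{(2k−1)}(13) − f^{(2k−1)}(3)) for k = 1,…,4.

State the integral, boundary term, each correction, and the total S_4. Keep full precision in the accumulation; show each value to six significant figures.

The integral term ∫_3^13 ln(x) dx = 20.0485.
Boundary: ½(f(3) + f(13)) = ½(1.09861 + 2.56495) = 1.83178.
Integral + boundary = 21.8803.
k=1: B_{2}/(2)! × [f^{(1)}(13) − f^{(1)}(3)] = 1/12 × (0.0769231 − 0.333333) = -0.0213675.
Partial sum through k=1: 21.8589.
k=2: B_{4}/(4)! × [f^{(3)}(13) − f^{(3)}(3)] = −1/720 × (0.000910332 − 0.0740741) = 0.000101616.
Partial sum through k=2: 21.8590.
k=3: B_{6}/(6)! × [f^{(5)}(13) − f^{(5)}(3)] = 1/30240 × (6.46390e-05 − 0.0987654) = -3.26392e-06.
Partial sum through k=3: 21.8590.
k=4: B_{8}/(8)! × [f^{(7)}(13) − f^{(7)}(3)] = −1/1209600 × (1.14744e-05 − 0.329218) = 2.72162e-07.

S_4 ≈ 21.8590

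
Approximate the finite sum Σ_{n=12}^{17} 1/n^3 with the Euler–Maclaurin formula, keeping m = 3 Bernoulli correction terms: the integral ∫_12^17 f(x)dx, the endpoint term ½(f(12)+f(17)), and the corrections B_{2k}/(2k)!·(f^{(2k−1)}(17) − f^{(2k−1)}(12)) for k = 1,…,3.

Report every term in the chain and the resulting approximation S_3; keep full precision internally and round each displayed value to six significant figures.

S_3 ≈ 0.00214228

∫_12^17 1/x^3 dx evaluates to 0.00174212.
Boundary: ½(f(12) + f(17)) = ½(0.000578704 + 0.000203542) = 0.000391123.
Running total after boundary: 0.00213324.
Order-1 term: 1/12 · (-3.59191e-05 − (-0.000144676)) = 9.06307e-06.
Partial sum through k=1: 0.00214230.
Order-2 term: −1/720 · (-2.48575e-06 − (-2.00939e-05)) = -2.44557e-08.
Partial sum through k=2: 0.00214228.
Order-3 term: 1/30240 · (-3.61251e-07 − (-5.86071e-06)) = 1.81861e-10.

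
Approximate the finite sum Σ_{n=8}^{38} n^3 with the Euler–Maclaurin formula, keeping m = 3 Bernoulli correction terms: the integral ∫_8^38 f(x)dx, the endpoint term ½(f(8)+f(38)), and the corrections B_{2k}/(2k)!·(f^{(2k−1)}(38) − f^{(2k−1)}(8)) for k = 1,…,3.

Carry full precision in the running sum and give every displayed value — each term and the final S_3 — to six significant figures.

S_3 ≈ 548297

The integral term ∫_8^38 x^3 dx = 520260.
½[f(8) + f(38)] = ½[512.000 + 54872.0] = 27692.0.
So far: 547952.
Correction k=1: B_{2}/2! · (f^{(1)}(38) − f^{(1)}(8)) = 1/12 · (4332.00 − 192.000) = 345.000.
After k=1: 548297.
Correction k=2: B_{4}/4! · (f^{(3)}(38) − f^{(3)}(8)) = −1/720 · (6.00000 − 6.00000) = 0.00000.
After k=2: 548297.
Correction k=3: B_{6}/6! · (f^{(5)}(38) − f^{(5)}(8)) = 1/30240 · (0.00000 − 0.00000) = 0.00000.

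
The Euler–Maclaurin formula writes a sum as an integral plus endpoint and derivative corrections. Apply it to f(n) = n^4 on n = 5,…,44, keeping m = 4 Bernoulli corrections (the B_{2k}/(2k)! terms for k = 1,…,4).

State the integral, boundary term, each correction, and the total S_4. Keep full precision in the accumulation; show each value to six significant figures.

S_4 ≈ 3.48853e+07

The integral term ∫_5^44 x^4 dx = 3.29826e+07.
Endpoint term: (f(5) + f(44))/2 = (625.000 + 3.74810e+06)/2 = 1.87436e+06.
Running total after boundary: 3.48570e+07.
Order-1 term: 1/12 · (340736 − 500.000) = 28353.0.
Running total after k=1: 3.48853e+07.
Order-2 term: −1/720 · (1056.00 − 120.000) = -1.30000.
Running total after k=2: 3.48853e+07.
Order-3 term: 1/30240 · (0.00000 − 0.00000) = 0.00000.
Running total after k=3: 3.48853e+07.
Order-4 term: −1/1209600 · (0.00000 − 0.00000) = 0.00000.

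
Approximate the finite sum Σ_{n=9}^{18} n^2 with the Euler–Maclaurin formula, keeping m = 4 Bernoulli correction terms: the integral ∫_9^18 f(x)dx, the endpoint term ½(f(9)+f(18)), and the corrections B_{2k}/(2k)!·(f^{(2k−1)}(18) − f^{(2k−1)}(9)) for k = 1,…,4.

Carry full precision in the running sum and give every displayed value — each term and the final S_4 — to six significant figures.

S_4 ≈ 1905.00

Integral: ∫_9^18 x^2 dx = 1701.00.
Endpoint term: (f(9) + f(18))/2 = (81.0000 + 324.000)/2 = 202.500.
So far: 1903.50.
k=1: B_{2}/(2)! × [f^{(1)}(18) − f^{(1)}(9)] = 1/12 × (36.0000 − 18.0000) = 1.50000.
Partial sum through k=1: 1905.00.
k=2: B_{4}/(4)! × [f^{(3)}(18) − f^{(3)}(9)] = −1/720 × (0.00000 − 0.00000) = 0.00000.
Partial sum through k=2: 1905.00.
k=3: B_{6}/(6)! × [f^{(5)}(18) − f^{(5)}(9)] = 1/30240 × (0.00000 − 0.00000) = 0.00000.
Partial sum through k=3: 1905.00.
k=4: B_{8}/(8)! × [f^{(7)}(18) − f^{(7)}(9)] = −1/1209600 × (0.00000 − 0.00000) = 0.00000.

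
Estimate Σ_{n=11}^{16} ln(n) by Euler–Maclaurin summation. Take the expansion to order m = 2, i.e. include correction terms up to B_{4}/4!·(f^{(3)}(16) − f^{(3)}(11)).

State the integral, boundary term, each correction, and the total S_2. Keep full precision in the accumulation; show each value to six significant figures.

S_2 ≈ 15.5674

Integral: ∫_11^16 ln(x) dx = 12.9846.
Endpoint term: (f(11) + f(16))/2 = (2.39790 + 2.77259)/2 = 2.58524.
Integral + boundary = 15.5698.
Correction k=1: B_{2}/2! · (f^{(1)}(16) − f^{(1)}(11)) = 1/12 · (0.0625000 − 0.0909091) = -0.00236742.
Partial sum through k=1: 15.5674.
Correction k=2: B_{4}/4! · (f^{(3)}(16) − f^{(3)}(11)) = −1/720 · (0.000488281 − 0.00150263) = 1.40882e-06.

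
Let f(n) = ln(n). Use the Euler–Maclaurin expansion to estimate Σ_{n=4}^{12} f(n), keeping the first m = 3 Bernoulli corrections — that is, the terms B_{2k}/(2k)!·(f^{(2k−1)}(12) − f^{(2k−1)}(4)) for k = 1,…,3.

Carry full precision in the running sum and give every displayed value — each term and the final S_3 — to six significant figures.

S_3 ≈ 18.1955

∫_4^12 ln(x) dx evaluates to 16.2737.
½[f(4) + f(12)] = ½[1.38629 + 2.48491] = 1.93560.
Integral + boundary = 18.2093.
Order-1 term: 1/12 · (0.0833333 − 0.250000) = -0.0138889.
After k=1: 18.1954.
Order-2 term: −1/720 · (0.00115741 − 0.0312500) = 4.17953e-05.
After k=2: 18.1955.
Order-3 term: 1/30240 · (9.64506e-05 − 0.0234375) = -7.71860e-07.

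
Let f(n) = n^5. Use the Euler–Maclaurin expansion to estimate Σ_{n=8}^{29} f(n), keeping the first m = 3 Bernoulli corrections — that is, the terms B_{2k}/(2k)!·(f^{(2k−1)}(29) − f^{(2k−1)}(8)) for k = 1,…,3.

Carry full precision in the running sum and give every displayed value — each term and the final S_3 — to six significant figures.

S_3 ≈ 1.09658e+08

∫_8^29 x^5 dx evaluates to 9.90935e+07.
Boundary: ½(f(8) + f(29)) = ½(32768.0 + 2.05111e+07) = 1.02720e+07.
So far: 1.09365e+08.
Correction k=1: B_{2}/2! · (f^{(1)}(29) − f^{(1)}(8)) = 1/12 · (3.53640e+06 − 20480.0) = 292994.
Partial sum through k=1: 1.09658e+08.
Correction k=2: B_{4}/4! · (f^{(3)}(29) − f^{(3)}(8)) = −1/720 · (50460.0 − 3840.00) = -64.7500.
Partial sum through k=2: 1.09658e+08.
Correction k=3: B_{6}/6! · (f^{(5)}(29) − f^{(5)}(8)) = 1/30240 · (120.000 − 120.000) = 0.00000.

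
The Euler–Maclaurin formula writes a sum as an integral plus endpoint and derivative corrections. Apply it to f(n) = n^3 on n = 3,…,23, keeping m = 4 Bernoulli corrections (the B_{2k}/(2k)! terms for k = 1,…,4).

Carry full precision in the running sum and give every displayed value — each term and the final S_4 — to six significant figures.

S_4 ≈ 76167.0

The integral term ∫_3^23 x^3 dx = 69940.0.
Boundary: ½(f(3) + f(23)) = ½(27.0000 + 12167.0) = 6097.00.
Running total after boundary: 76037.0.
Order-1 term: 1/12 · (1587.00 − 27.0000) = 130.000.
Running total after k=1: 76167.0.
Order-2 term: −1/720 · (6.00000 − 6.00000) = 0.00000.
Running total after k=2: 76167.0.
Order-3 term: 1/30240 · (0.00000 − 0.00000) = 0.00000.
Running total after k=3: 76167.0.
Order-4 term: −1/1209600 · (0.00000 − 0.00000) = 0.00000.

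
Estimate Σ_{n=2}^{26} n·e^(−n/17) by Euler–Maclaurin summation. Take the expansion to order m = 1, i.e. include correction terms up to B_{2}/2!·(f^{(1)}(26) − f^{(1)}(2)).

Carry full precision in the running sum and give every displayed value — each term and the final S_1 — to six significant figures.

Integral: ∫_2^26 x·e^(−x/17) dx = 128.769.
½[f(2) + f(26)] = ½[1.77802 + 5.63324] = 3.70563.
So far: 132.475.
k=1: B_{2}/(2)! × [f^{(1)}(26) − f^{(1)}(2)] = 1/12 × (-0.114704 − 0.784420) = -0.0749270.

S_1 ≈ 132.400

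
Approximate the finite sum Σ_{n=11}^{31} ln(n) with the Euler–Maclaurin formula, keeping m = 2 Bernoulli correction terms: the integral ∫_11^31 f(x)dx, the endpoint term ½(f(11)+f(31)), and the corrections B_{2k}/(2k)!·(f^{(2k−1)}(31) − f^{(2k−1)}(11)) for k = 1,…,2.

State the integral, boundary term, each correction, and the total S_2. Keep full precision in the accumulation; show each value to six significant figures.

S_2 ≈ 62.9878

∫_11^31 ln(x) dx evaluates to 60.0768.
Boundary: ½(f(11) + f(31)) = ½(2.39790 + 3.43399) = 2.91594.
Running total after boundary: 62.9927.
Order-1 term: 1/12 · (0.0322581 − 0.0909091) = -0.00488759.
After k=1: 62.9878.
Order-2 term: −1/720 · (6.71344e-05 − 0.00150263) = 1.99374e-06.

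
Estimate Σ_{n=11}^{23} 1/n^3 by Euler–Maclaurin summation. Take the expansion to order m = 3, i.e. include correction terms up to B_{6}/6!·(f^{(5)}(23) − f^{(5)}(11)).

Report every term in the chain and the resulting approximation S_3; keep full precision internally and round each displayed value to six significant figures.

S_3 ≈ 0.00361994

Integral: ∫_11^23 1/x^3 dx = 0.00318705.
Endpoint term: (f(11) + f(23))/2 = (0.000751315 + 8.21895e-05)/2 = 0.000416752.
Integral + boundary = 0.00360380.
k=1: B_{2}/(2)! × [f^{(1)}(23) − f^{(1)}(11)] = 1/12 × (-1.07204e-05 − (-0.000204904)) = 1.61820e-05.
Partial sum through k=1: 0.00361999.
k=2: B_{4}/(4)! × [f^{(3)}(23) − f^{(3)}(11)] = −1/720 × (-4.05307e-07 − (-3.38684e-05)) = -4.64766e-08.
Partial sum through k=2: 0.00361994.
k=3: B_{6}/(6)! × [f^{(5)}(23) − f^{(5)}(11)] = 1/30240 × (-3.21794e-08 − (-1.17560e-05)) = 3.87692e-10.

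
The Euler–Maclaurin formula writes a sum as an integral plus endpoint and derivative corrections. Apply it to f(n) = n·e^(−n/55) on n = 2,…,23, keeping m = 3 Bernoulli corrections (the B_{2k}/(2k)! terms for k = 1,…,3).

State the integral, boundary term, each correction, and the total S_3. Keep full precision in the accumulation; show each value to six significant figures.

S_3 ≈ 207.676

∫_2^23 x·e^(−x/55) dx evaluates to 199.187.
Endpoint term: (f(2) + f(23))/2 = (1.92858 + 15.1396)/2 = 8.53408.
So far: 207.721.
Correction k=1: B_{2}/2! · (f^{(1)}(23) − f^{(1)}(2)) = 1/12 · (0.382977 − 0.929225) = -0.0455206.
After k=1: 207.676.
Correction k=2: B_{4}/4! · (f^{(3)}(23) − f^{(3)}(2)) = −1/720 · (0.000561806 − 0.000944728) = 5.31837e-07.
After k=2: 207.676.
Correction k=3: B_{6}/6! · (f^{(5)}(23) − f^{(5)}(2)) = 1/30240 · (3.29589e-07 − 5.23066e-07) = -6.39805e-12.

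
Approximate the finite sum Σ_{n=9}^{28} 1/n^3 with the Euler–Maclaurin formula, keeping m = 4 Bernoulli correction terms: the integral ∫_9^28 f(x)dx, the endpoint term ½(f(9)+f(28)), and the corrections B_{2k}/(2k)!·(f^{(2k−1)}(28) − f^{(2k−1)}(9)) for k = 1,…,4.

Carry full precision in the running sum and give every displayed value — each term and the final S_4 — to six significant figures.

S_4 ≈ 0.00628127

The integral term ∫_9^28 1/x^3 dx = 0.00553508.
Boundary: ½(f(9) + f(28)) = ½(0.00137174 + 4.55539e-05) = 0.000708648.
So far: 0.00624373.
Order-1 term: 1/12 · (-4.88078e-06 − (-0.000457247)) = 3.76972e-05.
Partial sum through k=1: 0.00628143.
Order-2 term: −1/720 · (-1.24510e-07 − (-0.000112901)) = -1.56633e-07.
Partial sum through k=2: 0.00628127.
Order-3 term: 1/30240 · (-6.67016e-09 − (-5.85410e-05)) = 1.93566e-09.
Partial sum through k=3: 0.00628127.
Order-4 term: −1/1209600 · (-6.12566e-10 − (-5.20365e-05)) = -4.30191e-11.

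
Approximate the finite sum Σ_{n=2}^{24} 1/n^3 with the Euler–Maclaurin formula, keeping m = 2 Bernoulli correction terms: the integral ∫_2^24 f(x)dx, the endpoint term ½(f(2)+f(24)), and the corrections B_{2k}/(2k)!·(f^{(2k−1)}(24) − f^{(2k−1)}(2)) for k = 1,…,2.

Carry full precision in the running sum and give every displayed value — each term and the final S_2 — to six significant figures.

Integral: ∫_2^24 1/x^3 dx = 0.124132.
Endpoint term: (f(2) + f(24))/2 = (0.125000 + 7.23380e-05)/2 = 0.0625362.
Running total after boundary: 0.186668.
k=1: B_{2}/(2)! × [f^{(1)}(24) − f^{(1)}(2)] = 1/12 × (-9.04225e-06 − (-0.187500)) = 0.0156242.
Running total after k=1: 0.202292.
k=2: B_{4}/(4)! × [f^{(3)}(24) − f^{(3)}(2)] = −1/720 × (-3.13967e-07 − (-0.937500)) = -0.00130208.

S_2 ≈ 0.200990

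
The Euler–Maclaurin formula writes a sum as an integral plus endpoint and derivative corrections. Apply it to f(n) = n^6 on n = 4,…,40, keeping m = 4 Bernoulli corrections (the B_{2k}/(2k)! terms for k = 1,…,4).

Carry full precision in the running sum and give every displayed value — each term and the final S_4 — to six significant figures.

S_4 ≈ 2.55049e+10

∫_4^40 x^6 dx evaluates to 2.34057e+10.
Boundary: ½(f(4) + f(40)) = ½(4096.00 + 4.09600e+09) = 2.04800e+09.
So far: 2.54537e+10.
Correction k=1: B_{2}/2! · (f^{(1)}(40) − f^{(1)}(4)) = 1/12 · (6.14400e+08 − 6144.00) = 5.11995e+07.
Running total after k=1: 2.55049e+10.
Correction k=2: B_{4}/4! · (f^{(3)}(40) − f^{(3)}(4)) = −1/720 · (7.68000e+06 − 7680.00) = -10656.0.
Running total after k=2: 2.55049e+10.
Correction k=3: B_{6}/6! · (f^{(5)}(40) − f^{(5)}(4)) = 1/30240 · (28800.0 − 2880.00) = 0.857143.
Running total after k=3: 2.55049e+10.
Correction k=4: B_{8}/8! · (f^{(7)}(40) − f^{(7)}(4)) = −1/1209600 · (0.00000 − 0.00000) = 0.00000.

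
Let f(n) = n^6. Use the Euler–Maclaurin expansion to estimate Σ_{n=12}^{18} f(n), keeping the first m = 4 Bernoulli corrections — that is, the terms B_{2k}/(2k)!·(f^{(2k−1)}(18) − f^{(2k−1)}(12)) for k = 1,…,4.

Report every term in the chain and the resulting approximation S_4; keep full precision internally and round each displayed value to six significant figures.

S_4 ≈ 1.01660e+08

The integral term ∫_12^18 x^6 dx = 8.23412e+07.
Boundary: ½(f(12) + f(18)) = ½(2.98598e+06 + 3.40122e+07) = 1.84991e+07.
Integral + boundary = 1.00840e+08.
Correction k=1: B_{2}/2! · (f^{(1)}(18) − f^{(1)}(12)) = 1/12 · (1.13374e+07 − 1.49299e+06) = 820368.
Partial sum through k=1: 1.01661e+08.
Correction k=2: B_{4}/4! · (f^{(3)}(18) − f^{(3)}(12)) = −1/720 · (699840 − 207360) = -684.000.
Partial sum through k=2: 1.01660e+08.
Correction k=3: B_{6}/6! · (f^{(5)}(18) − f^{(5)}(12)) = 1/30240 · (12960.0 − 8640.00) = 0.142857.
Partial sum through k=3: 1.01660e+08.
Correction k=4: B_{8}/8! · (f^{(7)}(18) − f^{(7)}(12)) = −1/1209600 · (0.00000 − 0.00000) = 0.00000.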